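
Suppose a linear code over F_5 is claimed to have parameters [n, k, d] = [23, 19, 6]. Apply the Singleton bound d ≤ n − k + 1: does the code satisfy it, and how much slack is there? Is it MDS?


Singleton RHS = n − k + 1 = 5, slack = -1, bound violated (no such code; not MDS).

Singleton bound: d ≤ n − k + 1.
Here n = 23, k = 19, so n − k + 1 = 5.
Given d = 6, check d ≤ 5: NO.
Slack = (n − k + 1) − d = -1.
The slack is negative: d = 6 exceeds n − k + 1 = 5 by 1, so the Singleton bound is violated and no linear [23, 19, 6]_5 code can exist. In particular it is not MDS (MDS requires d = n − k + 1 exactly).
Description: the claimed parameters are [23, 19, 6]_5; such a code would be impossible (violates the Singleton bound).


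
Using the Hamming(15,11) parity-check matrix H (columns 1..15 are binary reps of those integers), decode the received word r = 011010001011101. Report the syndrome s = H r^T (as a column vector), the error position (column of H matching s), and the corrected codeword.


s = (1, 0, 0, 0)^T, error position = 8, corrected codeword c = 011010011011101

Compute s = H r^T mod 2 one row at a time:
  s_1 = 0 + 1 + 0 + 1 + 1 + 1 + 0 + 1 = 5 ≡ 1 (mod 2).
  s_2 = 0 + 1 + 0 + 0 + 1 + 1 + 0 + 1 = 4 ≡ 0 (mod 2).
  s_3 = 1 + 1 + 0 + 0 + 0 + 1 + 0 + 1 = 4 ≡ 0 (mod 2).
  s_4 = 0 + 1 + 1 + 0 + 1 + 1 + 1 + 1 = 6 ≡ 0 (mod 2).
s = (1, 0, 0, 0)^T — this equals column 8 of H (binary 1000), so error is at position 8.
Correct: flip bit 8 of r = 011010001011101 to get c = 011010011011101.


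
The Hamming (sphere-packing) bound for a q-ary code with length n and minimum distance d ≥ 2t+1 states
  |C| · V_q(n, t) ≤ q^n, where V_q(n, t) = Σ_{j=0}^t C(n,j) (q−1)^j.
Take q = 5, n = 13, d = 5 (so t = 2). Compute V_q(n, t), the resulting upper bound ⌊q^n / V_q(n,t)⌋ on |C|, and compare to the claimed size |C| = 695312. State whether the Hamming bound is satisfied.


V_q(n, t) = 1301, q^n = 1220703125, Hamming bound = 938280, |C| = 695312 ≤ bound (satisfied).

Step 1: Compute V_q(n, t) = Σ_{j=0}^2 C(n, j) (q−1)^j.
  j = 0: C(13,0)·(4)^0 = 1·1 = 1.
  j = 1: C(13,1)·(4)^1 = 13·4 = 52.
  j = 2: C(13,2)·(4)^2 = 78·16 = 1248.
  V_q(n, t) = 1 + 52 + 1248 = 1301.
Step 2: q^n = 5^13 = 1220703125.
Step 3: Hamming bound ⌊q^n / V_q(n,t)⌋ = ⌊1220703125/1301⌋ = 938280.
Step 4: Compare |C| = 695312 to 938280: satisfied.
The claimed |C| lies below the Hamming bound.


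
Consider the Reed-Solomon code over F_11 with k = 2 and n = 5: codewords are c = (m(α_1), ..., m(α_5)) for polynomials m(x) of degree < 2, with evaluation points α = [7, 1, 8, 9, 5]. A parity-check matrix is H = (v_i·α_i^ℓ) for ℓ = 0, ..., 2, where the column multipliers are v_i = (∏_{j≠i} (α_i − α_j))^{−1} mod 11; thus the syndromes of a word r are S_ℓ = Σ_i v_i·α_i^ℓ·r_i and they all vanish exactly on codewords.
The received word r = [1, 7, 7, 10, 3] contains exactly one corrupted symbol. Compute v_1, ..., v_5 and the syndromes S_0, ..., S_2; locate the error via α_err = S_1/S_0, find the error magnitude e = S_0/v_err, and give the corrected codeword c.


S = (7, 1, 8), error at position 3, error magnitude e = 7, c = [1, 7, 0, 10, 3].

Step 1: column multipliers v_i = (∏_{j≠i}(α_i − α_j))^{−1} mod 11.
  i = 1 (α = 7): (7−1)(7−8)(7−9)(7−5) = 6·(−1)·(−2)·2 = 24 ≡ 2, so v_1 = 2^{−1} = 6 (mod 11).
  i = 2 (α = 1): (1−7)(1−8)(1−9)(1−5) = (−6)·(−7)·(−8)·(−4) = 1344 ≡ 2, so v_2 = 2^{−1} = 6 (mod 11).
  i = 3 (α = 8): (8−7)(8−1)(8−9)(8−5) = 1·7·(−1)·3 = −21 ≡ 1, so v_3 = 1^{−1} = 1 (mod 11).
  i = 4 (α = 9): (9−7)(9−1)(9−8)(9−5) = 2·8·1·4 = 64 ≡ 9, so v_4 = 9^{−1} = 5 (mod 11).
  i = 5 (α = 5): (5−7)(5−1)(5−8)(5−9) = (−2)·4·(−3)·(−4) = −96 ≡ 3, so v_5 = 3^{−1} = 4 (mod 11).
  v = [6, 6, 1, 5, 4].
Step 2: syndromes of r = [1, 7, 7, 10, 3] (all sums mod 11).
  S_0 = Σ v_i r_i = 6·1 + 6·7 + 1·7 + 5·10 + 4·3 = 117 ≡ 7.
  S_1 = Σ v_i α_i r_i = 6·7·1 + 6·1·7 + 1·8·7 + 5·9·10 + 4·5·3 = 650 ≡ 1.
  α_i^2 mod 11 = [5, 1, 9, 4, 3].
  S_2 = Σ v_i α_i^2 r_i = 6·5·1 + 6·1·7 + 1·9·7 + 5·4·10 + 4·3·3 = 371 ≡ 8.
  S = (7, 1, 8) ≠ 0, so r is not a codeword (an error is present).
Step 3: locate the error. For a single error e at position i, S_ℓ = v_i·e·α_i^ℓ, so α_err = S_1/S_0.
  S_0^{−1} = 7^{−1} = 8 (mod 11), so α_err = 1·8 = 8 ≡ 8 = α_3. Error position i = 3.
  Consistency check: S_2/S_1 = 8·1 = 8 ≡ 8 = α_err ✓ (single-error assumption holds).
Step 4: error magnitude e = S_0/v_3 = S_0·∏_{j≠3}(α_3 − α_j) = 7·1 = 7 ≡ 7 (mod 11).
Step 5: correct position 3: c_3 = r_3 − e = 7 − 7 ≡ 0 (mod 11). Hence c = [1, 7, 0, 10, 3].
  Check: interpolating c through the α_i gives m(x) = 8 + 10·x (degree < 2) with m(α_i) = c_i for every i, so c is indeed a codeword.


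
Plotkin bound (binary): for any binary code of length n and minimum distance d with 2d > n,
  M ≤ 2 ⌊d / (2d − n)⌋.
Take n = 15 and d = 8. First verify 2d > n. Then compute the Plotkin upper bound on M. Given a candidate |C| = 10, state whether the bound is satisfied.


Plotkin bound M ≤ 16; given |C| = 10 ≤ bound (satisfied).

Check applicability: 2d = 16, n = 15.
2d − n = 1 > 0, so Plotkin applies.
Compute d/(2d−n) = 8/1 ≈ 8.0000.
⌊d/(2d−n)⌋ = 8.
Plotkin bound: M ≤ 2·8 = 16.
Given |C| = 10, check: satisfied.
This |C| is below the Plotkin bound.


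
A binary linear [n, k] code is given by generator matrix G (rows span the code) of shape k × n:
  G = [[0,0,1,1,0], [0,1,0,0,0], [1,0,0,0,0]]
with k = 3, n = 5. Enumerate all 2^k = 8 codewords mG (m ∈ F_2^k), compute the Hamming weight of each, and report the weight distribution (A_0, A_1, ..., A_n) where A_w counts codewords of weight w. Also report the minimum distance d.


Weight distribution: A_0 = 1, A_1 = 2, A_2 = 2, A_3 = 2, A_4 = 1. Minimum distance d = 1.

Enumerate all 2^3 = 8 messages m ∈ F_2^3.
For each, compute codeword c = mG in F_2^5, then tally its weight.
  m = 000 → c = 00000, weight = 0.
  m = 100 → c = 00110, weight = 2.
  m = 010 → c = 01000, weight = 1.
  m = 110 → c = 01110, weight = 3.
  m = 001 → c = 10000, weight = 1.
  m = 101 → c = 10110, weight = 3.
  m = 011 → c = 11000, weight = 2.
  m = 111 → c = 11110, weight = 4.
Tally weights:
  weight 0: 1 codewords.
  weight 1: 2 codewords.
  weight 2: 2 codewords.
  weight 3: 2 codewords.
  weight 4: 1 codewords.
Minimum distance d = smallest w > 0 with A_w > 0 = 1.
Sanity: Σ A_w = 8 = 2^3 = 8 ✓.


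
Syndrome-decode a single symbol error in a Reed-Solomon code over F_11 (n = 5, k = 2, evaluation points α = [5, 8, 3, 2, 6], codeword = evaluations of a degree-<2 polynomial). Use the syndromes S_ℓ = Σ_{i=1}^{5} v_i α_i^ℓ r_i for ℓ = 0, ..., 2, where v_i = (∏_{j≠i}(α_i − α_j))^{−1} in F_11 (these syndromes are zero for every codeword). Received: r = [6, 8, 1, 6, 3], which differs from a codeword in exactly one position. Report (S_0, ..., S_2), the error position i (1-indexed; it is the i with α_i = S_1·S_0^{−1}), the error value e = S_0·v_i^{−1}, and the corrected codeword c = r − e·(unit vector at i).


S = (4, 8, 5), error at position 4, error magnitude e = 2, c = [6, 8, 1, 4, 3].

Step 1: column multipliers v_i = (∏_{j≠i}(α_i − α_j))^{−1} mod 11.
  i = 1 (α = 5): (5−8)(5−3)(5−2)(5−6) = (−3)·2·3·(−1) = 18 ≡ 7, so v_1 = 7^{−1} = 8 (mod 11).
  i = 2 (α = 8): (8−5)(8−3)(8−2)(8−6) = 3·5·6·2 = 180 ≡ 4, so v_2 = 4^{−1} = 3 (mod 11).
  i = 3 (α = 3): (3−5)(3−8)(3−2)(3−6) = (−2)·(−5)·1·(−3) = −30 ≡ 3, so v_3 = 3^{−1} = 4 (mod 11).
  i = 4 (α = 2): (2−5)(2−8)(2−3)(2−6) = (−3)·(−6)·(−1)·(−4) = 72 ≡ 6, so v_4 = 6^{−1} = 2 (mod 11).
  i = 5 (α = 6): (6−5)(6−8)(6−3)(6−2) = 1·(−2)·3·4 = −24 ≡ 9, so v_5 = 9^{−1} = 5 (mod 11).
  v = [8, 3, 4, 2, 5].
Step 2: syndromes of r = [6, 8, 1, 6, 3] (all sums mod 11).
  S_0 = Σ v_i r_i = 8·6 + 3·8 + 4·1 + 2·6 + 5·3 = 103 ≡ 4.
  S_1 = Σ v_i α_i r_i = 8·5·6 + 3·8·8 + 4·3·1 + 2·2·6 + 5·6·3 = 558 ≡ 8.
  α_i^2 mod 11 = [3, 9, 9, 4, 3].
  S_2 = Σ v_i α_i^2 r_i = 8·3·6 + 3·9·8 + 4·9·1 + 2·4·6 + 5·3·3 = 489 ≡ 5.
  S = (4, 8, 5) ≠ 0, so r is not a codeword (an error is present).
Step 3: locate the error. For a single error e at position i, S_ℓ = v_i·e·α_i^ℓ, so α_err = S_1/S_0.
  S_0^{−1} = 4^{−1} = 3 (mod 11), so α_err = 8·3 = 24 ≡ 2 = α_4. Error position i = 4.
  Consistency check: S_2/S_1 = 5·7 = 35 ≡ 2 = α_err ✓ (single-error assumption holds).
Step 4: error magnitude e = S_0/v_4 = S_0·∏_{j≠4}(α_4 − α_j) = 4·6 = 24 ≡ 2 (mod 11).
Step 5: correct position 4: c_4 = r_4 − e = 6 − 2 ≡ 4 (mod 11). Hence c = [6, 8, 1, 4, 3].
  Check: interpolating c through the α_i gives m(x) = 10 + 8·x (degree < 2) with m(α_i) = c_i for every i, so c is indeed a codeword.


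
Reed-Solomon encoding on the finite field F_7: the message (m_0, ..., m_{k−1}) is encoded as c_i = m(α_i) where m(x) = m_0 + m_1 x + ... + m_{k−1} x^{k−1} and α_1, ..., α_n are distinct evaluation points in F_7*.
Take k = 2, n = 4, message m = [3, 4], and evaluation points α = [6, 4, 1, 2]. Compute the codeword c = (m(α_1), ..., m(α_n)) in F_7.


c = [6, 5, 0, 4]

Message polynomial: m(x) = 3 + 4·x (mod 7).
For each evaluation point α_i, compute m(α_i) mod 7:
  α_1 = 6: Horner steps 4 → 6, so m(6) = 6.
  α_2 = 4: Horner steps 4 → 5, so m(4) = 5.
  α_3 = 1: Horner steps 4 → 0, so m(1) = 0.
  α_4 = 2: Horner steps 4 → 4, so m(2) = 4.
Codeword c = [6, 5, 0, 4] ∈ F_7^4.


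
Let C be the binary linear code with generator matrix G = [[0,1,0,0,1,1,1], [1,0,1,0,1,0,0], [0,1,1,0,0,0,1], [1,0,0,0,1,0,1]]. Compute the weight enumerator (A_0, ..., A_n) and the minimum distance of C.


Weight distribution: A_0 = 1, A_1 = 1, A_2 = 2, A_3 = 6, A_4 = 5, A_5 = 1. Minimum distance d = 1.

Enumerate all 2^4 = 16 messages m ∈ F_2^4.
For each, compute codeword c = mG in F_2^7, then tally its weight.
  m = 0000 → c = 0000000, weight = 0.
  m = 1000 → c = 0100111, weight = 4.
  m = 0100 → c = 1010100, weight = 3.
  m = 1100 → c = 1110011, weight = 5.
  m = 0010 → c = 0110001, weight = 3.
  m = 1010 → c = 0010110, weight = 3.
  m = 0110 → c = 1100101, weight = 4.
  m = 1110 → c = 1000010, weight = 2.
  m = 0001 → c = 1000101, weight = 3.
  m = 1001 → c = 1100010, weight = 3.
  m = 0101 → c = 0010001, weight = 2.
  m = 1101 → c = 0110110, weight = 4.
  m = 0011 → c = 1110100, weight = 4.
  m = 1011 → c = 1010011, weight = 4.
  m = 0111 → c = 0100000, weight = 1.
  m = 1111 → c = 0000111, weight = 3.
Tally weights:
  weight 0: 1 codewords.
  weight 1: 1 codewords.
  weight 2: 2 codewords.
  weight 3: 6 codewords.
  weight 4: 5 codewords.
  weight 5: 1 codewords.
Minimum distance d = smallest w > 0 with A_w > 0 = 1.
Sanity: Σ A_w = 16 = 2^4 = 16 ✓.


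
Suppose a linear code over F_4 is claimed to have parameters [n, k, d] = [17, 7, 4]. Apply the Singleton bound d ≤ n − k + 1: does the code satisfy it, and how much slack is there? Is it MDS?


Singleton RHS = n − k + 1 = 11, slack = 7, bound satisfied, not MDS.

Singleton bound: d ≤ n − k + 1.
Here n = 17, k = 7, so n − k + 1 = 11.
Given d = 4, check d ≤ 11: YES.
Slack = (n − k + 1) − d = 7.
The code is NOT MDS (slack = 7 > 0).
Description: the claimed parameters are [17, 7, 4]_4; such a code would be non-MDS.


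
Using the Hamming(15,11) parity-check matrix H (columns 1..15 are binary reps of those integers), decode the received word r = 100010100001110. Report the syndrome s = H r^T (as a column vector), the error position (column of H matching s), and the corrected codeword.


s = (1, 1, 0, 0)^T, error position = 12, corrected codeword c = 100010100000110

Compute s = H r^T mod 2 one row at a time:
  s_1 = 0 + 0 + 0 + 0 + 1 + 1 + 1 + 0 = 3 ≡ 1 (mod 2).
  s_2 = 0 + 1 + 0 + 1 + 1 + 1 + 1 + 0 = 5 ≡ 1 (mod 2).
  s_3 = 0 + 0 + 0 + 1 + 0 + 0 + 1 + 0 = 2 ≡ 0 (mod 2).
  s_4 = 1 + 0 + 1 + 1 + 0 + 0 + 1 + 0 = 4 ≡ 0 (mod 2).
s = (1, 1, 0, 0)^T — this equals column 12 of H (binary 1100), so error is at position 12.
Correct: flip bit 12 of r = 100010100001110 to get c = 100010100000110.


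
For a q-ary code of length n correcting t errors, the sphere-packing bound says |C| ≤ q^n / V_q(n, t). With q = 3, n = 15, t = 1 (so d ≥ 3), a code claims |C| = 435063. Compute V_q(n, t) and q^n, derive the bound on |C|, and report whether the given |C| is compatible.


V_q(n, t) = 31, q^n = 14348907, Hamming bound = 462867, |C| = 435063 ≤ bound (satisfied).

Step 1: Compute V_q(n, t) = Σ_{j=0}^1 C(n, j) (q−1)^j.
  j = 0: C(15,0)·(2)^0 = 1·1 = 1.
  j = 1: C(15,1)·(2)^1 = 15·2 = 30.
  V_q(n, t) = 1 + 30 = 31.
Step 2: q^n = 3^15 = 14348907.
Step 3: Hamming bound ⌊q^n / V_q(n,t)⌋ = ⌊14348907/31⌋ = 462867.
Step 4: Compare |C| = 435063 to 462867: satisfied.
The claimed |C| lies below the Hamming bound.


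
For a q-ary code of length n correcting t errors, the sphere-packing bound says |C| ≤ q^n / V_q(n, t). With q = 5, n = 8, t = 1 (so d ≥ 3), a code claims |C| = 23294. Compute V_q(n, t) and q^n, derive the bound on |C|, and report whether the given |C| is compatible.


V_q(n, t) = 33, q^n = 390625, Hamming bound = 11837, |C| = 23294 > bound (violated).

Step 1: Compute V_q(n, t) = Σ_{j=0}^1 C(n, j) (q−1)^j.
  j = 0: C(8,0)·(4)^0 = 1·1 = 1.
  j = 1: C(8,1)·(4)^1 = 8·4 = 32.
  V_q(n, t) = 1 + 32 = 33.
Step 2: q^n = 5^8 = 390625.
Step 3: Hamming bound ⌊q^n / V_q(n,t)⌋ = ⌊390625/33⌋ = 11837.
Step 4: Compare |C| = 23294 to 11837: violated.
The claimed |C| lies above the Hamming bound, so no 5-ary code of length 8 with d ≥ 3 can have 23294 codewords.


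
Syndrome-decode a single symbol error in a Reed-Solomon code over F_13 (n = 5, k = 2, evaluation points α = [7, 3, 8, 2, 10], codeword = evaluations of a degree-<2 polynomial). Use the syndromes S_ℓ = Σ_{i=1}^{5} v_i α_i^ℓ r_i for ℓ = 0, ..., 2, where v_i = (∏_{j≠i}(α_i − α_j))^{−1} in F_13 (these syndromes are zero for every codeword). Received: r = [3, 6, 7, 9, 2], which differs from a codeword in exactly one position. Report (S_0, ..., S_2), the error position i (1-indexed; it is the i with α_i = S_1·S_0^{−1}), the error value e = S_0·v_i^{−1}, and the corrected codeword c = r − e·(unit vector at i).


S = (2, 6, 5), error at position 2, error magnitude e = 6, c = [3, 0, 7, 9, 2].

Step 1: column multipliers v_i = (∏_{j≠i}(α_i − α_j))^{−1} mod 13.
  i = 1 (α = 7): (7−3)(7−8)(7−2)(7−10) = 4·(−1)·5·(−3) = 60 ≡ 8, so v_1 = 8^{−1} = 5 (mod 13).
  i = 2 (α = 3): (3−7)(3−8)(3−2)(3−10) = (−4)·(−5)·1·(−7) = −140 ≡ 3, so v_2 = 3^{−1} = 9 (mod 13).
  i = 3 (α = 8): (8−7)(8−3)(8−2)(8−10) = 1·5·6·(−2) = −60 ≡ 5, so v_3 = 5^{−1} = 8 (mod 13).
  i = 4 (α = 2): (2−7)(2−3)(2−8)(2−10) = (−5)·(−1)·(−6)·(−8) = 240 ≡ 6, so v_4 = 6^{−1} = 11 (mod 13).
  i = 5 (α = 10): (10−7)(10−3)(10−8)(10−2) = 3·7·2·8 = 336 ≡ 11, so v_5 = 11^{−1} = 6 (mod 13).
  v = [5, 9, 8, 11, 6].
Step 2: syndromes of r = [3, 6, 7, 9, 2] (all sums mod 13).
  S_0 = Σ v_i r_i = 5·3 + 9·6 + 8·7 + 11·9 + 6·2 = 236 ≡ 2.
  S_1 = Σ v_i α_i r_i = 5·7·3 + 9·3·6 + 8·8·7 + 11·2·9 + 6·10·2 = 1033 ≡ 6.
  α_i^2 mod 13 = [10, 9, 12, 4, 9].
  S_2 = Σ v_i α_i^2 r_i = 5·10·3 + 9·9·6 + 8·12·7 + 11·4·9 + 6·9·2 = 1812 ≡ 5.
  S = (2, 6, 5) ≠ 0, so r is not a codeword (an error is present).
Step 3: locate the error. For a single error e at position i, S_ℓ = v_i·e·α_i^ℓ, so α_err = S_1/S_0.
  S_0^{−1} = 2^{−1} = 7 (mod 13), so α_err = 6·7 = 42 ≡ 3 = α_2. Error position i = 2.
  Consistency check: S_2/S_1 = 5·11 = 55 ≡ 3 = α_err ✓ (single-error assumption holds).
Step 4: error magnitude e = S_0/v_2 = S_0·∏_{j≠2}(α_2 − α_j) = 2·3 = 6 ≡ 6 (mod 13).
Step 5: correct position 2: c_2 = r_2 − e = 6 − 6 ≡ 0 (mod 13). Hence c = [3, 0, 7, 9, 2].
  Check: interpolating c through the α_i gives m(x) = 1 + 4·x (degree < 2) with m(α_i) = c_i for every i, so c is indeed a codeword.


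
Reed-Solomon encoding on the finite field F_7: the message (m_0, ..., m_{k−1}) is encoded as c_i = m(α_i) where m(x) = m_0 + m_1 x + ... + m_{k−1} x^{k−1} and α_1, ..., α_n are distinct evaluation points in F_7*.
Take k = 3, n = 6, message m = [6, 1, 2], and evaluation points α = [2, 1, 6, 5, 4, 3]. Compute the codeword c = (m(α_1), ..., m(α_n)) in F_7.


c = [2, 2, 0, 5, 0, 6]

Message polynomial: m(x) = 6 + 1·x + 2·x^2 (mod 7).
For each evaluation point α_i, compute m(α_i) mod 7:
  α_1 = 2: Horner steps 2 → 5 → 2, so m(2) = 2.
  α_2 = 1: Horner steps 2 → 3 → 2, so m(1) = 2.
  α_3 = 6: Horner steps 2 → 6 → 0, so m(6) = 0.
  α_4 = 5: Horner steps 2 → 4 → 5, so m(5) = 5.
  α_5 = 4: Horner steps 2 → 2 → 0, so m(4) = 0.
  α_6 = 3: Horner steps 2 → 0 → 6, so m(3) = 6.
Codeword c = [2, 2, 0, 5, 0, 6] ∈ F_7^6.


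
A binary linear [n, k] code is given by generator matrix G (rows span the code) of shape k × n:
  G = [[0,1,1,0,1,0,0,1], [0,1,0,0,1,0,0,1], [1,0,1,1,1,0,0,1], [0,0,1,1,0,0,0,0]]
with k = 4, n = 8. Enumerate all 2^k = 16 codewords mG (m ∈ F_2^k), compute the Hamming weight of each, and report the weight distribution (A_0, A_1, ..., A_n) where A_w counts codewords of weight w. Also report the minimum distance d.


Weight distribution: A_0 = 1, A_1 = 2, A_2 = 2, A_3 = 4, A_4 = 5, A_5 = 2. Minimum distance d = 1.

Enumerate all 2^4 = 16 messages m ∈ F_2^4.
For each, compute codeword c = mG in F_2^8, then tally its weight.
  m = 0000 → c = 00000000, weight = 0.
  m = 1000 → c = 01101001, weight = 4.
  m = 0100 → c = 01001001, weight = 3.
  m = 1100 → c = 00100000, weight = 1.
  m = 0010 → c = 10111001, weight = 5.
  m = 1010 → c = 11010000, weight = 3.
  m = 0110 → c = 11110000, weight = 4.
  m = 1110 → c = 10011001, weight = 4.
  m = 0001 → c = 00110000, weight = 2.
  m = 1001 → c = 01011001, weight = 4.
  m = 0101 → c = 01111001, weight = 5.
  m = 1101 → c = 00010000, weight = 1.
  m = 0011 → c = 10001001, weight = 3.
  m = 1011 → c = 11100000, weight = 3.
  m = 0111 → c = 11000000, weight = 2.
  m = 1111 → c = 10101001, weight = 4.
Tally weights:
  weight 0: 1 codewords.
  weight 1: 2 codewords.
  weight 2: 2 codewords.
  weight 3: 4 codewords.
  weight 4: 5 codewords.
  weight 5: 2 codewords.
Minimum distance d = smallest w > 0 with A_w > 0 = 1.
Sanity: Σ A_w = 16 = 2^4 = 16 ✓.


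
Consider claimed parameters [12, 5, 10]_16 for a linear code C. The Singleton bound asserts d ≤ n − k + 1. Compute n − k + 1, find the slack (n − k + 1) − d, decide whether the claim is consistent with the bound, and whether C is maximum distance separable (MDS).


Singleton RHS = n − k + 1 = 8, slack = -2, bound violated (no such code; not MDS).

Singleton bound: d ≤ n − k + 1.
Here n = 12, k = 5, so n − k + 1 = 8.
Given d = 10, check d ≤ 8: NO.
Slack = (n − k + 1) − d = -2.
The slack is negative: d = 10 exceeds n − k + 1 = 8 by 2, so the Singleton bound is violated and no linear [12, 5, 10]_16 code can exist. In particular it is not MDS (MDS requires d = n − k + 1 exactly).
Description: the claimed parameters are [12, 5, 10]_16; such a code would be impossible (violates the Singleton bound).


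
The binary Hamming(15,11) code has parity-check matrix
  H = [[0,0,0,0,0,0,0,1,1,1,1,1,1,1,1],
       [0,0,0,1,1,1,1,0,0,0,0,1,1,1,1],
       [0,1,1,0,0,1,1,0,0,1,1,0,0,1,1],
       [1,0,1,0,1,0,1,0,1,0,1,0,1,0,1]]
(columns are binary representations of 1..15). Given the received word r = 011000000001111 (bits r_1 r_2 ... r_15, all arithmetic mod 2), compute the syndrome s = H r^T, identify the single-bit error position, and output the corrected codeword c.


s = (0, 0, 0, 1)^T, error position = 1, corrected codeword c = 111000000001111

Compute s = H r^T mod 2 one row at a time:
  s_1 = 0 + 0 + 0 + 0 + 1 + 1 + 1 + 1 = 4 ≡ 0 (mod 2).
  s_2 = 0 + 0 + 0 + 0 + 1 + 1 + 1 + 1 = 4 ≡ 0 (mod 2).
  s_3 = 1 + 1 + 0 + 0 + 0 + 0 + 1 + 1 = 4 ≡ 0 (mod 2).
  s_4 = 0 + 1 + 0 + 0 + 0 + 0 + 1 + 1 = 3 ≡ 1 (mod 2).
s = (0, 0, 0, 1)^T — this equals column 1 of H (binary 0001), so error is at position 1.
Correct: flip bit 1 of r = 011000000001111 to get c = 111000000001111.


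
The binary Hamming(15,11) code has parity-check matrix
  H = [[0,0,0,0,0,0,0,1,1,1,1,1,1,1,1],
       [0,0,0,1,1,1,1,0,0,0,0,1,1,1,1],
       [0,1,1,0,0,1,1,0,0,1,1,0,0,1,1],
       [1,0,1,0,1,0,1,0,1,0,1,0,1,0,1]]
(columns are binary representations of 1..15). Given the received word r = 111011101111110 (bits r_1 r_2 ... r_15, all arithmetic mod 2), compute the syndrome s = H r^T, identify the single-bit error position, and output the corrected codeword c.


s = (0, 0, 1, 1)^T, error position = 3, corrected codeword c = 110011101111110

Compute s = H r^T mod 2 one row at a time:
  s_1 = 0 + 1 + 1 + 1 + 1 + 1 + 1 + 0 = 6 ≡ 0 (mod 2).
  s_2 = 0 + 1 + 1 + 1 + 1 + 1 + 1 + 0 = 6 ≡ 0 (mod 2).
  s_3 = 1 + 1 + 1 + 1 + 1 + 1 + 1 + 0 = 7 ≡ 1 (mod 2).
  s_4 = 1 + 1 + 1 + 1 + 1 + 1 + 1 + 0 = 7 ≡ 1 (mod 2).
s = (0, 0, 1, 1)^T — this equals column 3 of H (binary 0011), so error is at position 3.
Correct: flip bit 3 of r = 111011101111110 to get c = 110011101111110.


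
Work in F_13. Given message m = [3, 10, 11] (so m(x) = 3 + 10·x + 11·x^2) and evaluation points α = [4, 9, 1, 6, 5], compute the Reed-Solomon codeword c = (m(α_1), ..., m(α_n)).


c = [11, 9, 11, 4, 3]

Message polynomial: m(x) = 3 + 10·x + 11·x^2 (mod 13).
For each evaluation point α_i, compute m(α_i) mod 13:
  α_1 = 4: Horner steps 11 → 2 → 11, so m(4) = 11.
  α_2 = 9: Horner steps 11 → 5 → 9, so m(9) = 9.
  α_3 = 1: Horner steps 11 → 8 → 11, so m(1) = 11.
  α_4 = 6: Horner steps 11 → 11 → 4, so m(6) = 4.
  α_5 = 5: Horner steps 11 → 0 → 3, so m(5) = 3.
Codeword c = [11, 9, 11, 4, 3] ∈ F_13^5.


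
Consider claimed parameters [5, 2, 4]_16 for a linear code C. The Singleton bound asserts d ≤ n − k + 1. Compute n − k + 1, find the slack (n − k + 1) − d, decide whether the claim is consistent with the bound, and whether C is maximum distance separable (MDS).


Singleton RHS = n − k + 1 = 4, slack = 0, bound satisfied, MDS.

Singleton bound: d ≤ n − k + 1.
Here n = 5, k = 2, so n − k + 1 = 4.
Given d = 4, check d ≤ 4: YES.
Slack = (n − k + 1) − d = 0.
The code is MDS (slack = 0).
Description: the claimed parameters are [5, 2, 4]_16; such a code would be MDS (meets Singleton bound).


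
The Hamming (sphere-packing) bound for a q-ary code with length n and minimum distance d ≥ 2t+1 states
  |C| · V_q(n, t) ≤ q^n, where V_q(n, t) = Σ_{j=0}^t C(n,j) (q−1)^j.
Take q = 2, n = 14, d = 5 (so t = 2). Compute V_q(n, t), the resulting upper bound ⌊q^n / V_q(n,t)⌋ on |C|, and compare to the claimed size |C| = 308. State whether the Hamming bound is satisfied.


V_q(n, t) = 106, q^n = 16384, Hamming bound = 154, |C| = 308 > bound (violated).

Step 1: Compute V_q(n, t) = Σ_{j=0}^2 C(n, j) (q−1)^j.
  j = 0: C(14,0)·(1)^0 = 1·1 = 1.
  j = 1: C(14,1)·(1)^1 = 14·1 = 14.
  j = 2: C(14,2)·(1)^2 = 91·1 = 91.
  V_q(n, t) = 1 + 14 + 91 = 106.
Step 2: q^n = 2^14 = 16384.
Step 3: Hamming bound ⌊q^n / V_q(n,t)⌋ = ⌊16384/106⌋ = 154.
Step 4: Compare |C| = 308 to 154: violated.
The claimed |C| lies above the Hamming bound, so no 2-ary code of length 14 with d ≥ 5 can have 308 codewords.


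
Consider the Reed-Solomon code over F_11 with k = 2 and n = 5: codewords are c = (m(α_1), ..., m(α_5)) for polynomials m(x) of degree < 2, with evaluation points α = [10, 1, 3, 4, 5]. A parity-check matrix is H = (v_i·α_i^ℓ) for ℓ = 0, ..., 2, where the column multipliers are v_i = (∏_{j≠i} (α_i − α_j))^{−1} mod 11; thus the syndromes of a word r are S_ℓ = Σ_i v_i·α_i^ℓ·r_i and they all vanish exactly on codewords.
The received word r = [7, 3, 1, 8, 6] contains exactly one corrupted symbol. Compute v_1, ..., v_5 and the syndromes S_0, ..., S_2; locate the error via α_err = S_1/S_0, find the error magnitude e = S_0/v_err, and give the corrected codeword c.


S = (7, 10, 8), error at position 3, error magnitude e = 2, c = [7, 3, 10, 8, 6].

Step 1: column multipliers v_i = (∏_{j≠i}(α_i − α_j))^{−1} mod 11.
  i = 1 (α = 10): (10−1)(10−3)(10−4)(10−5) = 9·7·6·5 = 1890 ≡ 9, so v_1 = 9^{−1} = 5 (mod 11).
  i = 2 (α = 1): (1−10)(1−3)(1−4)(1−5) = (−9)·(−2)·(−3)·(−4) = 216 ≡ 7, so v_2 = 7^{−1} = 8 (mod 11).
  i = 3 (α = 3): (3−10)(3−1)(3−4)(3−5) = (−7)·2·(−1)·(−2) = −28 ≡ 5, so v_3 = 5^{−1} = 9 (mod 11).
  i = 4 (α = 4): (4−10)(4−1)(4−3)(4−5) = (−6)·3·1·(−1) = 18 ≡ 7, so v_4 = 7^{−1} = 8 (mod 11).
  i = 5 (α = 5): (5−10)(5−1)(5−3)(5−4) = (−5)·4·2·1 = −40 ≡ 4, so v_5 = 4^{−1} = 3 (mod 11).
  v = [5, 8, 9, 8, 3].
Step 2: syndromes of r = [7, 3, 1, 8, 6] (all sums mod 11).
  S_0 = Σ v_i r_i = 5·7 + 8·3 + 9·1 + 8·8 + 3·6 = 150 ≡ 7.
  S_1 = Σ v_i α_i r_i = 5·10·7 + 8·1·3 + 9·3·1 + 8·4·8 + 3·5·6 = 747 ≡ 10.
  α_i^2 mod 11 = [1, 1, 9, 5, 3].
  S_2 = Σ v_i α_i^2 r_i = 5·1·7 + 8·1·3 + 9·9·1 + 8·5·8 + 3·3·6 = 514 ≡ 8.
  S = (7, 10, 8) ≠ 0, so r is not a codeword (an error is present).
Step 3: locate the error. For a single error e at position i, S_ℓ = v_i·e·α_i^ℓ, so α_err = S_1/S_0.
  S_0^{−1} = 7^{−1} = 8 (mod 11), so α_err = 10·8 = 80 ≡ 3 = α_3. Error position i = 3.
  Consistency check: S_2/S_1 = 8·10 = 80 ≡ 3 = α_err ✓ (single-error assumption holds).
Step 4: error magnitude e = S_0/v_3 = S_0·∏_{j≠3}(α_3 − α_j) = 7·5 = 35 ≡ 2 (mod 11).
Step 5: correct position 3: c_3 = r_3 − e = 1 − 2 ≡ 10 (mod 11). Hence c = [7, 3, 10, 8, 6].
  Check: interpolating c through the α_i gives m(x) = 5 + 9·x (degree < 2) with m(α_i) = c_i for every i, so c is indeed a codeword.


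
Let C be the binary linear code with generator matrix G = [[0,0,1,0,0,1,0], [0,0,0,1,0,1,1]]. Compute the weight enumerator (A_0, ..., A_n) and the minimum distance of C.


Weight distribution: A_0 = 1, A_2 = 1, A_3 = 2. Minimum distance d = 2.

Enumerate all 2^2 = 4 messages m ∈ F_2^2.
For each, compute codeword c = mG in F_2^7, then tally its weight.
  m = 00 → c = 0000000, weight = 0.
  m = 10 → c = 0010010, weight = 2.
  m = 01 → c = 0001011, weight = 3.
  m = 11 → c = 0011001, weight = 3.
Tally weights:
  weight 0: 1 codewords.
  weight 2: 1 codewords.
  weight 3: 2 codewords.
Minimum distance d = smallest w > 0 with A_w > 0 = 2.
Sanity: Σ A_w = 4 = 2^2 = 4 ✓.


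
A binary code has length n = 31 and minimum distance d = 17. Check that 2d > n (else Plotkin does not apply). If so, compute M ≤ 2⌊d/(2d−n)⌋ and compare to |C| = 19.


Plotkin bound M ≤ 10; given |C| = 19 > bound (violated).

Check applicability: 2d = 34, n = 31.
2d − n = 3 > 0, so Plotkin applies.
Compute d/(2d−n) = 17/3 ≈ 5.6667.
⌊d/(2d−n)⌋ = 5.
Plotkin bound: M ≤ 2·5 = 10.
Given |C| = 19, check: VIOLATED.
This |C| is above the Plotkin bound, so no binary code with n = 31, d = 17 and 19 codewords exists.


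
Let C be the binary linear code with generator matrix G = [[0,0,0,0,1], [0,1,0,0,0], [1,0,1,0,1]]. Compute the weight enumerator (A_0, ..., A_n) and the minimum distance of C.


Weight distribution: A_0 = 1, A_1 = 2, A_2 = 2, A_3 = 2, A_4 = 1. Minimum distance d = 1.

Enumerate all 2^3 = 8 messages m ∈ F_2^3.
For each, compute codeword c = mG in F_2^5, then tally its weight.
  m = 000 → c = 00000, weight = 0.
  m = 100 → c = 00001, weight = 1.
  m = 010 → c = 01000, weight = 1.
  m = 110 → c = 01001, weight = 2.
  m = 001 → c = 10101, weight = 3.
  m = 101 → c = 10100, weight = 2.
  m = 011 → c = 11101, weight = 4.
  m = 111 → c = 11100, weight = 3.
Tally weights:
  weight 0: 1 codewords.
  weight 1: 2 codewords.
  weight 2: 2 codewords.
  weight 3: 2 codewords.
  weight 4: 1 codewords.
Minimum distance d = smallest w > 0 with A_w > 0 = 1.
Sanity: Σ A_w = 8 = 2^3 = 8 ✓.


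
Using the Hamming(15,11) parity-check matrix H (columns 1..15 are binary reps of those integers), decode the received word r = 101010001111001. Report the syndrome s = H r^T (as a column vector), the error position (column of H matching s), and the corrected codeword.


s = (1, 1, 0, 0)^T, error position = 12, corrected codeword c = 101010001110001

Compute s = H r^T mod 2 one row at a time:
  s_1 = 0 + 1 + 1 + 1 + 1 + 0 + 0 + 1 = 5 ≡ 1 (mod 2).
  s_2 = 0 + 1 + 0 + 0 + 1 + 0 + 0 + 1 = 3 ≡ 1 (mod 2).
  s_3 = 0 + 1 + 0 + 0 + 1 + 1 + 0 + 1 = 4 ≡ 0 (mod 2).
  s_4 = 1 + 1 + 1 + 0 + 1 + 1 + 0 + 1 = 6 ≡ 0 (mod 2).
s = (1, 1, 0, 0)^T — this equals column 12 of H (binary 1100), so error is at position 12.
Correct: flip bit 12 of r = 101010001111001 to get c = 101010001110001.


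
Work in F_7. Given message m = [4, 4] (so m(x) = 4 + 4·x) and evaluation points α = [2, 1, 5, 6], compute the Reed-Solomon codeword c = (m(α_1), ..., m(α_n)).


c = [5, 1, 3, 0]

Message polynomial: m(x) = 4 + 4·x (mod 7).
For each evaluation point α_i, compute m(α_i) mod 7:
  α_1 = 2: Horner steps 4 → 5, so m(2) = 5.
  α_2 = 1: Horner steps 4 → 1, so m(1) = 1.
  α_3 = 5: Horner steps 4 → 3, so m(5) = 3.
  α_4 = 6: Horner steps 4 → 0, so m(6) = 0.
Codeword c = [5, 1, 3, 0] ∈ F_7^4.


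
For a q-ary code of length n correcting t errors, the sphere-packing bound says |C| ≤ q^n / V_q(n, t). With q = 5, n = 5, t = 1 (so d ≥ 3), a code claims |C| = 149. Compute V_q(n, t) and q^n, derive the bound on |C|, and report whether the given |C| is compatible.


V_q(n, t) = 21, q^n = 3125, Hamming bound = 148, |C| = 149 > bound (violated).

Step 1: Compute V_q(n, t) = Σ_{j=0}^1 C(n, j) (q−1)^j.
  j = 0: C(5,0)·(4)^0 = 1·1 = 1.
  j = 1: C(5,1)·(4)^1 = 5·4 = 20.
  V_q(n, t) = 1 + 20 = 21.
Step 2: q^n = 5^5 = 3125.
Step 3: Hamming bound ⌊q^n / V_q(n,t)⌋ = ⌊3125/21⌋ = 148.
Step 4: Compare |C| = 149 to 148: violated.
The claimed |C| lies above the Hamming bound, so no 5-ary code of length 5 with d ≥ 3 can have 149 codewords.


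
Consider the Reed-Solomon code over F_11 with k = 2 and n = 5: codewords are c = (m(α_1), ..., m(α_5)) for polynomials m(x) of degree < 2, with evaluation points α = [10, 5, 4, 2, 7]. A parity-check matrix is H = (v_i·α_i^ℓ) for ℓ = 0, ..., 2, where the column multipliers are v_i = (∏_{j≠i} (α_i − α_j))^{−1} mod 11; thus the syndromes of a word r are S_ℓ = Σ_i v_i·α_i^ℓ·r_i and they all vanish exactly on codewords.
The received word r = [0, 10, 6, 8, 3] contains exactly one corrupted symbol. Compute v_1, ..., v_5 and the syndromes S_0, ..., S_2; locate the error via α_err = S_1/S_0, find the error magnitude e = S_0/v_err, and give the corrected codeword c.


S = (2, 10, 6), error at position 2, error magnitude e = 5, c = [0, 5, 6, 8, 3].

Step 1: column multipliers v_i = (∏_{j≠i}(α_i − α_j))^{−1} mod 11.
  i = 1 (α = 10): (10−5)(10−4)(10−2)(10−7) = 5·6·8·3 = 720 ≡ 5, so v_1 = 5^{−1} = 9 (mod 11).
  i = 2 (α = 5): (5−10)(5−4)(5−2)(5−7) = (−5)·1·3·(−2) = 30 ≡ 8, so v_2 = 8^{−1} = 7 (mod 11).
  i = 3 (α = 4): (4−10)(4−5)(4−2)(4−7) = (−6)·(−1)·2·(−3) = −36 ≡ 8, so v_3 = 8^{−1} = 7 (mod 11).
  i = 4 (α = 2): (2−10)(2−5)(2−4)(2−7) = (−8)·(−3)·(−2)·(−5) = 240 ≡ 9, so v_4 = 9^{−1} = 5 (mod 11).
  i = 5 (α = 7): (7−10)(7−5)(7−4)(7−2) = (−3)·2·3·5 = −90 ≡ 9, so v_5 = 9^{−1} = 5 (mod 11).
  v = [9, 7, 7, 5, 5].
Step 2: syndromes of r = [0, 10, 6, 8, 3] (all sums mod 11).
  S_0 = Σ v_i r_i = 9·0 + 7·10 + 7·6 + 5·8 + 5·3 = 167 ≡ 2.
  S_1 = Σ v_i α_i r_i = 9·10·0 + 7·5·10 + 7·4·6 + 5·2·8 + 5·7·3 = 703 ≡ 10.
  α_i^2 mod 11 = [1, 3, 5, 4, 5].
  S_2 = Σ v_i α_i^2 r_i = 9·1·0 + 7·3·10 + 7·5·6 + 5·4·8 + 5·5·3 = 655 ≡ 6.
  S = (2, 10, 6) ≠ 0, so r is not a codeword (an error is present).
Step 3: locate the error. For a single error e at position i, S_ℓ = v_i·e·α_i^ℓ, so α_err = S_1/S_0.
  S_0^{−1} = 2^{−1} = 6 (mod 11), so α_err = 10·6 = 60 ≡ 5 = α_2. Error position i = 2.
  Consistency check: S_2/S_1 = 6·10 = 60 ≡ 5 = α_err ✓ (single-error assumption holds).
Step 4: error magnitude e = S_0/v_2 = S_0·∏_{j≠2}(α_2 − α_j) = 2·8 = 16 ≡ 5 (mod 11).
Step 5: correct position 2: c_2 = r_2 − e = 10 − 5 ≡ 5 (mod 11). Hence c = [0, 5, 6, 8, 3].
  Check: interpolating c through the α_i gives m(x) = 10 + 10·x (degree < 2) with m(α_i) = c_i for every i, so c is indeed a codeword.


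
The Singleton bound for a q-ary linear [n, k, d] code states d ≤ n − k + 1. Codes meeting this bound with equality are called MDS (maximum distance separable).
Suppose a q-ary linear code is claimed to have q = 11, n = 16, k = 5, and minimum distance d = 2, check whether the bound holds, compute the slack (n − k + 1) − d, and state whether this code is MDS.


Singleton RHS = n − k + 1 = 12, slack = 10, bound satisfied, not MDS.

Singleton bound: d ≤ n − k + 1.
Here n = 16, k = 5, so n − k + 1 = 12.
Given d = 2, check d ≤ 12: YES.
Slack = (n − k + 1) − d = 10.
The code is NOT MDS (slack = 10 > 0).
Description: the claimed parameters are [16, 5, 2]_11; such a code would be non-MDS.


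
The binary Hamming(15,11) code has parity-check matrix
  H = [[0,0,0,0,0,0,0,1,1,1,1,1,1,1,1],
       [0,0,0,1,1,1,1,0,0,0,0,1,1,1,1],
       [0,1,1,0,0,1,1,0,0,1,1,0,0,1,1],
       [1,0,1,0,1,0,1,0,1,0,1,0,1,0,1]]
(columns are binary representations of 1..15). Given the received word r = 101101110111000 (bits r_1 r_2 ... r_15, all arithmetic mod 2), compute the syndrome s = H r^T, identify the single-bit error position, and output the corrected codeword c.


s = (0, 0, 1, 0)^T, error position = 2, corrected codeword c = 111101110111000

Compute s = H r^T mod 2 one row at a time:
  s_1 = 1 + 0 + 1 + 1 + 1 + 0 + 0 + 0 = 4 ≡ 0 (mod 2).
  s_2 = 1 + 0 + 1 + 1 + 1 + 0 + 0 + 0 = 4 ≡ 0 (mod 2).
  s_3 = 0 + 1 + 1 + 1 + 1 + 1 + 0 + 0 = 5 ≡ 1 (mod 2).
  s_4 = 1 + 1 + 0 + 1 + 0 + 1 + 0 + 0 = 4 ≡ 0 (mod 2).
s = (0, 0, 1, 0)^T — this equals column 2 of H (binary 0010), so error is at position 2.
Correct: flip bit 2 of r = 101101110111000 to get c = 111101110111000.


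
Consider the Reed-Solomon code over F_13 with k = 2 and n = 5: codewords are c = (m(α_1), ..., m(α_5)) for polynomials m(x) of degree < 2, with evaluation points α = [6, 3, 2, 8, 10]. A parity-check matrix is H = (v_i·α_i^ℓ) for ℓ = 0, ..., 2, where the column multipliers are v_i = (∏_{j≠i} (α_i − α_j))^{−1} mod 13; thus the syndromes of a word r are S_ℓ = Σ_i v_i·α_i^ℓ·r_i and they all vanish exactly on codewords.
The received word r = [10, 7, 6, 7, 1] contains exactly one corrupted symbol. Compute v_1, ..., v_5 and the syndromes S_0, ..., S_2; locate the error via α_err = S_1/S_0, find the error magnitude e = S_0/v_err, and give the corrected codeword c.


S = (6, 9, 7), error at position 4, error magnitude e = 8, c = [10, 7, 6, 12, 1].

Step 1: column multipliers v_i = (∏_{j≠i}(α_i − α_j))^{−1} mod 13.
  i = 1 (α = 6): (6−3)(6−2)(6−8)(6−10) = 3·4·(−2)·(−4) = 96 ≡ 5, so v_1 = 5^{−1} = 8 (mod 13).
  i = 2 (α = 3): (3−6)(3−2)(3−8)(3−10) = (−3)·1·(−5)·(−7) = −105 ≡ 12, so v_2 = 12^{−1} = 12 (mod 13).
  i = 3 (α = 2): (2−6)(2−3)(2−8)(2−10) = (−4)·(−1)·(−6)·(−8) = 192 ≡ 10, so v_3 = 10^{−1} = 4 (mod 13).
  i = 4 (α = 8): (8−6)(8−3)(8−2)(8−10) = 2·5·6·(−2) = −120 ≡ 10, so v_4 = 10^{−1} = 4 (mod 13).
  i = 5 (α = 10): (10−6)(10−3)(10−2)(10−8) = 4·7·8·2 = 448 ≡ 6, so v_5 = 6^{−1} = 11 (mod 13).
  v = [8, 12, 4, 4, 11].
Step 2: syndromes of r = [10, 7, 6, 7, 1] (all sums mod 13).
  S_0 = Σ v_i r_i = 8·10 + 12·7 + 4·6 + 4·7 + 11·1 = 227 ≡ 6.
  S_1 = Σ v_i α_i r_i = 8·6·10 + 12·3·7 + 4·2·6 + 4·8·7 + 11·10·1 = 1114 ≡ 9.
  α_i^2 mod 13 = [10, 9, 4, 12, 9].
  S_2 = Σ v_i α_i^2 r_i = 8·10·10 + 12·9·7 + 4·4·6 + 4·12·7 + 11·9·1 = 2087 ≡ 7.
  S = (6, 9, 7) ≠ 0, so r is not a codeword (an error is present).
Step 3: locate the error. For a single error e at position i, S_ℓ = v_i·e·α_i^ℓ, so α_err = S_1/S_0.
  S_0^{−1} = 6^{−1} = 11 (mod 13), so α_err = 9·11 = 99 ≡ 8 = α_4. Error position i = 4.
  Consistency check: S_2/S_1 = 7·3 = 21 ≡ 8 = α_err ✓ (single-error assumption holds).
Step 4: error magnitude e = S_0/v_4 = S_0·∏_{j≠4}(α_4 − α_j) = 6·10 = 60 ≡ 8 (mod 13).
Step 5: correct position 4: c_4 = r_4 − e = 7 − 8 ≡ 12 (mod 13). Hence c = [10, 7, 6, 12, 1].
  Check: interpolating c through the α_i gives m(x) = 4 + 1·x (degree < 2) with m(α_i) = c_i for every i, so c is indeed a codeword.


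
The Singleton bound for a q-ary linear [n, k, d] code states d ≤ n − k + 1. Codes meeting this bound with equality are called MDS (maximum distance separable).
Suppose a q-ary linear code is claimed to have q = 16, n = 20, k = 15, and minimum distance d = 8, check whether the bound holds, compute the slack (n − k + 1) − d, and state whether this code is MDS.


Singleton RHS = n − k + 1 = 6, slack = -2, bound violated (no such code; not MDS).

Singleton bound: d ≤ n − k + 1.
Here n = 20, k = 15, so n − k + 1 = 6.
Given d = 8, check d ≤ 6: NO.
Slack = (n − k + 1) − d = -2.
The slack is negative: d = 8 exceeds n − k + 1 = 6 by 2, so the Singleton bound is violated and no linear [20, 15, 8]_16 code can exist. In particular it is not MDS (MDS requires d = n − k + 1 exactly).
Description: the claimed parameters are [20, 15, 8]_16; such a code would be impossible (violates the Singleton bound).


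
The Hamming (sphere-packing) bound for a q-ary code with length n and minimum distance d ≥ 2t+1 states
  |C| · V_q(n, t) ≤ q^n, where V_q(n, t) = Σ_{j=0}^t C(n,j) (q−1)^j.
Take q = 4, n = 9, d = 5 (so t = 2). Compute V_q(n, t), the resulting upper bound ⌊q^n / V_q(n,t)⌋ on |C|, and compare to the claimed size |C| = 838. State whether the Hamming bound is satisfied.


V_q(n, t) = 352, q^n = 262144, Hamming bound = 744, |C| = 838 > bound (violated).

Step 1: Compute V_q(n, t) = Σ_{j=0}^2 C(n, j) (q−1)^j.
  j = 0: C(9,0)·(3)^0 = 1·1 = 1.
  j = 1: C(9,1)·(3)^1 = 9·3 = 27.
  j = 2: C(9,2)·(3)^2 = 36·9 = 324.
  V_q(n, t) = 1 + 27 + 324 = 352.
Step 2: q^n = 4^9 = 262144.
Step 3: Hamming bound ⌊q^n / V_q(n,t)⌋ = ⌊262144/352⌋ = 744.
Step 4: Compare |C| = 838 to 744: violated.
The claimed |C| lies above the Hamming bound, so no 4-ary code of length 9 with d ≥ 5 can have 838 codewords.


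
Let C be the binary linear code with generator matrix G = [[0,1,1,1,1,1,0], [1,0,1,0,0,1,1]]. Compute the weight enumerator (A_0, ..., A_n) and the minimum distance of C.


Weight distribution: A_0 = 1, A_4 = 1, A_5 = 2. Minimum distance d = 4.

Enumerate all 2^2 = 4 messages m ∈ F_2^2.
For each, compute codeword c = mG in F_2^7, then tally its weight.
  m = 00 → c = 0000000, weight = 0.
  m = 10 → c = 0111110, weight = 5.
  m = 01 → c = 1010011, weight = 4.
  m = 11 → c = 1101101, weight = 5.
Tally weights:
  weight 0: 1 codewords.
  weight 4: 1 codewords.
  weight 5: 2 codewords.
Minimum distance d = smallest w > 0 with A_w > 0 = 4.
Sanity: Σ A_w = 4 = 2^2 = 4 ✓.


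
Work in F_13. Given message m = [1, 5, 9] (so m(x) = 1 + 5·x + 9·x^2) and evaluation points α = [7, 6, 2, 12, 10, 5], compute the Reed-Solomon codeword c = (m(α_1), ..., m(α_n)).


c = [9, 4, 8, 5, 2, 4]

Message polynomial: m(x) = 1 + 5·x + 9·x^2 (mod 13).
For each evaluation point α_i, compute m(α_i) mod 13:
  α_1 = 7: Horner steps 9 → 3 → 9, so m(7) = 9.
  α_2 = 6: Horner steps 9 → 7 → 4, so m(6) = 4.
  α_3 = 2: Horner steps 9 → 10 → 8, so m(2) = 8.
  α_4 = 12: Horner steps 9 → 9 → 5, so m(12) = 5.
  α_5 = 10: Horner steps 9 → 4 → 2, so m(10) = 2.
  α_6 = 5: Horner steps 9 → 11 → 4, so m(5) = 4.
Codeword c = [9, 4, 8, 5, 2, 4] ∈ F_13^6.
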